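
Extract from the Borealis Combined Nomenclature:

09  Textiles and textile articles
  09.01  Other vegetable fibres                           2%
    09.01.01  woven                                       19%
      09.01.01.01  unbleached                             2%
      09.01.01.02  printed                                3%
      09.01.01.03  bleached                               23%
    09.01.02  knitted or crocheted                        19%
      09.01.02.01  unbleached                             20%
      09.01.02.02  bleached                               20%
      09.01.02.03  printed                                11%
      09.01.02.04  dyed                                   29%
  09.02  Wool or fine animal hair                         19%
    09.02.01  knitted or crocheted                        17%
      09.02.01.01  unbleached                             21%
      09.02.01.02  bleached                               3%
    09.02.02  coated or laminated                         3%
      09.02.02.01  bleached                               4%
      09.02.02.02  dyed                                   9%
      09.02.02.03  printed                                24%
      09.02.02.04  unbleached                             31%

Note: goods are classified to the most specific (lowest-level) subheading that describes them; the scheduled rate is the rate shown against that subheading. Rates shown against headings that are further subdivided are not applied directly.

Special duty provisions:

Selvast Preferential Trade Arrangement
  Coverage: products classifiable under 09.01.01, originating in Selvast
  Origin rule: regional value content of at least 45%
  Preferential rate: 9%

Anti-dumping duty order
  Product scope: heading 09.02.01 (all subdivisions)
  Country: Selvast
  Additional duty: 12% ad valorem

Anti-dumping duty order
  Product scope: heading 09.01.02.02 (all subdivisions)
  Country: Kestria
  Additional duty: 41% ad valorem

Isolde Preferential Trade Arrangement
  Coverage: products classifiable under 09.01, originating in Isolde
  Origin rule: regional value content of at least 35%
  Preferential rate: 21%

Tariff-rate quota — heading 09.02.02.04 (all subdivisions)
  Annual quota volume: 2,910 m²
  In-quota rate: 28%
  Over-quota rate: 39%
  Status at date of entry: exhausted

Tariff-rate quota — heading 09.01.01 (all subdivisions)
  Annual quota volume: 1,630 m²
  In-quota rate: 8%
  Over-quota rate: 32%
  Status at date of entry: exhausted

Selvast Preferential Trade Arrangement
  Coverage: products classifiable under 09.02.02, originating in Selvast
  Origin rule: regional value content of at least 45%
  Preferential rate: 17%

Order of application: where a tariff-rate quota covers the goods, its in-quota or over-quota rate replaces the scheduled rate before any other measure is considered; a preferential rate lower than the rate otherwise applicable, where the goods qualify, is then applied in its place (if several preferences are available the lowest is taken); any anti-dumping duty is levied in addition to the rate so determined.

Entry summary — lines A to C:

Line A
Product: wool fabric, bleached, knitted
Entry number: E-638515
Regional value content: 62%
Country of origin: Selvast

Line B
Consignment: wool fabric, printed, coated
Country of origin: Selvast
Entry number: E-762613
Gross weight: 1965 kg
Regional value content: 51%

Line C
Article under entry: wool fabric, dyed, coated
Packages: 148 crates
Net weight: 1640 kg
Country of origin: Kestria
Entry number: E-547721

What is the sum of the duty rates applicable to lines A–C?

41%

Line A: wool → 09.02; knitted → 09.02.01; bleached → 09.02.01.02. Scheduled 3%. Selvast agreement on 09.01.01: 09.02.01.02 not covered; Selvast agreement on 09.02.02: 09.02.01.02 not covered; anti-dumping (Selvast, 09.02.01): +12%; total 3% + 12% = 15%. → 15%.
Line B: wool → 09.02; coated → 09.02.02; printed → 09.02.02.03. Scheduled 24%. Selvast agreement on 09.01.01: 09.02.02.03 not covered; Selvast agreement on 09.02.02: RVC ≥ 45% → 17% available; preferential 17%. → 17%.
Line C: wool → 09.02; coated → 09.02.02; dyed → 09.02.02.02. Scheduled 9%. No special measure applies. → 9%.
Sum: 15% + 17% + 9% = 41%.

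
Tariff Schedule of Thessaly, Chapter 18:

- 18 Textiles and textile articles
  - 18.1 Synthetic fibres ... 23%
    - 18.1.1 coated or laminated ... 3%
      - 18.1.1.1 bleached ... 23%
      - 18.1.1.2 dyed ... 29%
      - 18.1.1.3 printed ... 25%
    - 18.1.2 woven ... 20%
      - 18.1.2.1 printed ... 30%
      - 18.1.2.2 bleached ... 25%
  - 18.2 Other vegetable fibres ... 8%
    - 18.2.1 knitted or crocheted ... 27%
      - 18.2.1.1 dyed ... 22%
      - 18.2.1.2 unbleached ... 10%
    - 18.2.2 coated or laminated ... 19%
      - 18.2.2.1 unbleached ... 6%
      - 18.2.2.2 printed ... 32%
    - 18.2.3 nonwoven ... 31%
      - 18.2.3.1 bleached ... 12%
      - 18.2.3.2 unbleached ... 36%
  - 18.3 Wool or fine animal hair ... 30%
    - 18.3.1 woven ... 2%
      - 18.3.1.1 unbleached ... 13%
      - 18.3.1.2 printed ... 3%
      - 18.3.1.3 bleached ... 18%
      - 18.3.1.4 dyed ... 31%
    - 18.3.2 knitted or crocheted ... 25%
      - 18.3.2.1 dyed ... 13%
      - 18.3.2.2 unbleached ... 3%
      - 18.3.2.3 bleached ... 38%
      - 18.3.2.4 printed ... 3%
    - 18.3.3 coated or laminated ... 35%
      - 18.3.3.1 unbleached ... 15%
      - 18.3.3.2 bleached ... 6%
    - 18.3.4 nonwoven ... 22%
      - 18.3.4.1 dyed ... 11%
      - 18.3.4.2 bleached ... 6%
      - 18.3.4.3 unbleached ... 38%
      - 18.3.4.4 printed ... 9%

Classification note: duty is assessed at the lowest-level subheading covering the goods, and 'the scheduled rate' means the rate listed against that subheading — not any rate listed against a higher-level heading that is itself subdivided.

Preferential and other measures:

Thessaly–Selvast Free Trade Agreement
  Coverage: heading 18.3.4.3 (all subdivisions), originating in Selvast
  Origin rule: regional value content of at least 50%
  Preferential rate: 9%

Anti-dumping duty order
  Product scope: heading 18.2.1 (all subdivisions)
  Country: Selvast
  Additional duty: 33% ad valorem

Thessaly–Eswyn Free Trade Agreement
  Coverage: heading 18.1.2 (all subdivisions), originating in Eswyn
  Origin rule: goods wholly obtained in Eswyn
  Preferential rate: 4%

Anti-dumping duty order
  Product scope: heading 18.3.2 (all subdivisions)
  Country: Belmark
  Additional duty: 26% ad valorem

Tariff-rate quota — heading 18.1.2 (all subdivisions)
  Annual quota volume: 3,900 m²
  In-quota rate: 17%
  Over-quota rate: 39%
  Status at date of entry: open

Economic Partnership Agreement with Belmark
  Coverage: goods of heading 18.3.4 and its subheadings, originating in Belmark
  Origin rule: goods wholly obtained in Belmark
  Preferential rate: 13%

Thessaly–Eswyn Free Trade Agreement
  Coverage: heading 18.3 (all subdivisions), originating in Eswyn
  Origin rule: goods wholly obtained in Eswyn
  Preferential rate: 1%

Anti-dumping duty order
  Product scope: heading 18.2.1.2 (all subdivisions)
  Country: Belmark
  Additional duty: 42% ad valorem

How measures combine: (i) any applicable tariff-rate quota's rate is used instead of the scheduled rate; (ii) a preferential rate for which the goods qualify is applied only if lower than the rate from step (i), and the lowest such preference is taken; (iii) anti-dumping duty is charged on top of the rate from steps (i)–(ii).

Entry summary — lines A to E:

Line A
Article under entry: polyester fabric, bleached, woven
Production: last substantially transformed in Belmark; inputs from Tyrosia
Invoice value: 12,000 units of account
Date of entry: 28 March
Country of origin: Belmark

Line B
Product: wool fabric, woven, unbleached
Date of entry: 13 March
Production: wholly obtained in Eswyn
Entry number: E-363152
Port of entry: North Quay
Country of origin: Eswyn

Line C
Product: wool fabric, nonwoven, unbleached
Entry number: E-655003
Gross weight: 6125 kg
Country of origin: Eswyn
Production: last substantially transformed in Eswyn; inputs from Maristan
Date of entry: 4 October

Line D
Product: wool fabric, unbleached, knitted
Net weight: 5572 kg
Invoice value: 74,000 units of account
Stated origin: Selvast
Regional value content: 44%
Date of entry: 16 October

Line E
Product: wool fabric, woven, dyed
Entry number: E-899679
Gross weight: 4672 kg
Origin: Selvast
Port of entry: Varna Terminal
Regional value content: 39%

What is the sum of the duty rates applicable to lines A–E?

Line A: polyester → 18.1; woven → 18.1.2; bleached → 18.1.2.2. Scheduled 25%. quota on 18.1.2 open → in-quota 17%; Belmark agreement on 18.3.4: 18.1.2.2 not covered. → 17%.
Line B: wool → 18.3; woven → 18.3.1; unbleached → 18.3.1.1. Scheduled 13%. Eswyn agreement on 18.1.2: 18.3.1.1 not covered; Eswyn agreement on 18.3: wholly obtained → 1% available; preferential 1%. → 1%.
Line C: wool → 18.3; nonwoven → 18.3.4; unbleached → 18.3.4.3. Scheduled 38%. Eswyn agreement on 18.1.2: 18.3.4.3 not covered; Eswyn agreement on 18.3: not wholly obtained. → 38%.
Line D: wool → 18.3; knitted → 18.3.2; unbleached → 18.3.2.2. Scheduled 3%. Selvast agreement on 18.3.4.3: 18.3.2.2 not covered. → 3%.
Line E: wool → 18.3; woven → 18.3.1; dyed → 18.3.1.4. Scheduled 31%. Selvast agreement on 18.3.4.3: 18.3.1.4 not covered. → 31%.
Sum: 17% + 1% + 38% + 3% + 31% = 90%.

90%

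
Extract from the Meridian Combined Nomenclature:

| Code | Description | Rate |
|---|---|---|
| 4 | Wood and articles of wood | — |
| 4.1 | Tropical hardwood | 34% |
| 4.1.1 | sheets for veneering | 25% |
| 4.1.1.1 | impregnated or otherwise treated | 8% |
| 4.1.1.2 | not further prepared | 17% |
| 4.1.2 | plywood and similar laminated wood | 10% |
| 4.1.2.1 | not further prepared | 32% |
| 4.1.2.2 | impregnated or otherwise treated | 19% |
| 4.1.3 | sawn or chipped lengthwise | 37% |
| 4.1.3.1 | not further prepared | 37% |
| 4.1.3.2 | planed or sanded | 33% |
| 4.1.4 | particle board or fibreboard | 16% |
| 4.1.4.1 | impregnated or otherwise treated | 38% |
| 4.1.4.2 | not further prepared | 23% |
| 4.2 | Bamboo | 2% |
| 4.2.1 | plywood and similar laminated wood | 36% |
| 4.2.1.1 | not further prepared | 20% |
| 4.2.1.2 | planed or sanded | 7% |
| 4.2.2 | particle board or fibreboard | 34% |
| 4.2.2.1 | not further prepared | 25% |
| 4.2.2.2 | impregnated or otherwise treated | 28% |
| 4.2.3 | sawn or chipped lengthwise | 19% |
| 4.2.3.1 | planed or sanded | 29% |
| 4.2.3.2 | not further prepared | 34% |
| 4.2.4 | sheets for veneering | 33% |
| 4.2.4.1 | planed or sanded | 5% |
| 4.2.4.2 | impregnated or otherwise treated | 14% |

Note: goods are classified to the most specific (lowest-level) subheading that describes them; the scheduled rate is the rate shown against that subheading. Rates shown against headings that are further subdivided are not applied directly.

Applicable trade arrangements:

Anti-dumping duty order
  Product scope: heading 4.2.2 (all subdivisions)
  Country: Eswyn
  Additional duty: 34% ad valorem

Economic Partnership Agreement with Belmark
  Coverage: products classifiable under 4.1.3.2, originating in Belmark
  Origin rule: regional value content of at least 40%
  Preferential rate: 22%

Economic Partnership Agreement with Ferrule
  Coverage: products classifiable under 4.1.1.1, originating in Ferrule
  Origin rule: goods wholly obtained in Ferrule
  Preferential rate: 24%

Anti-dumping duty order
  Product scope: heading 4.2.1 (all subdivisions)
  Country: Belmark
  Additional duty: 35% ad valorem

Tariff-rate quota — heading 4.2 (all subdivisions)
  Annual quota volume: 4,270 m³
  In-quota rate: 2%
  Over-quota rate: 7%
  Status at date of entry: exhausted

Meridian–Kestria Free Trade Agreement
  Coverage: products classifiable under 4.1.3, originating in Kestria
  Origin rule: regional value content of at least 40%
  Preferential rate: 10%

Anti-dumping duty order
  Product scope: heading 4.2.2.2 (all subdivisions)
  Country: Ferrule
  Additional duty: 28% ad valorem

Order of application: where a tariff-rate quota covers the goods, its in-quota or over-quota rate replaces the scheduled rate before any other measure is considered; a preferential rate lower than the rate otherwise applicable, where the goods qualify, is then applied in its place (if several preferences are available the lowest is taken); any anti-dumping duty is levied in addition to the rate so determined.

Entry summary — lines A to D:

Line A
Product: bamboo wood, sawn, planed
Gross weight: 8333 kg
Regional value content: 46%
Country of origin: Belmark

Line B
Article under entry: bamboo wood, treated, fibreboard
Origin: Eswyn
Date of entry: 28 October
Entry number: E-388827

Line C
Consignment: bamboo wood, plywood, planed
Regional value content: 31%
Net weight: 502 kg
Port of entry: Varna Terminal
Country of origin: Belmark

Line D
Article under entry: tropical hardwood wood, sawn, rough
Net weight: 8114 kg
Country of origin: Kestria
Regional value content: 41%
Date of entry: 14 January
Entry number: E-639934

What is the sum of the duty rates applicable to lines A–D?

100%

Line A: bamboo → 4.2; sawn → 4.2.3; planed → 4.2.3.1. Scheduled 29%. quota on 4.2 exhausted → over-quota 7%; Belmark agreement on 4.1.3.2: 4.2.3.1 not covered. → 7%.
Line B: bamboo → 4.2; fibreboard → 4.2.2; treated → 4.2.2.2. Scheduled 28%. quota on 4.2 exhausted → over-quota 7%; anti-dumping (Eswyn, 4.2.2): +34%; total 7% + 34% = 41%. → 41%.
Line C: bamboo → 4.2; plywood → 4.2.1; planed → 4.2.1.2. Scheduled 7%. quota on 4.2 exhausted → over-quota 7%; Belmark agreement on 4.1.3.2: 4.2.1.2 not covered; anti-dumping (Belmark, 4.2.1): +35%; total 7% + 35% = 42%. → 42%.
Line D: tropical hardwood → 4.1; sawn → 4.1.3; rough → 4.1.3.1. Scheduled 37%. Kestria agreement on 4.1.3: RVC ≥ 40% → 10% available; preferential 10%. → 10%.
Sum: 7% + 41% + 42% + 10% = 100%.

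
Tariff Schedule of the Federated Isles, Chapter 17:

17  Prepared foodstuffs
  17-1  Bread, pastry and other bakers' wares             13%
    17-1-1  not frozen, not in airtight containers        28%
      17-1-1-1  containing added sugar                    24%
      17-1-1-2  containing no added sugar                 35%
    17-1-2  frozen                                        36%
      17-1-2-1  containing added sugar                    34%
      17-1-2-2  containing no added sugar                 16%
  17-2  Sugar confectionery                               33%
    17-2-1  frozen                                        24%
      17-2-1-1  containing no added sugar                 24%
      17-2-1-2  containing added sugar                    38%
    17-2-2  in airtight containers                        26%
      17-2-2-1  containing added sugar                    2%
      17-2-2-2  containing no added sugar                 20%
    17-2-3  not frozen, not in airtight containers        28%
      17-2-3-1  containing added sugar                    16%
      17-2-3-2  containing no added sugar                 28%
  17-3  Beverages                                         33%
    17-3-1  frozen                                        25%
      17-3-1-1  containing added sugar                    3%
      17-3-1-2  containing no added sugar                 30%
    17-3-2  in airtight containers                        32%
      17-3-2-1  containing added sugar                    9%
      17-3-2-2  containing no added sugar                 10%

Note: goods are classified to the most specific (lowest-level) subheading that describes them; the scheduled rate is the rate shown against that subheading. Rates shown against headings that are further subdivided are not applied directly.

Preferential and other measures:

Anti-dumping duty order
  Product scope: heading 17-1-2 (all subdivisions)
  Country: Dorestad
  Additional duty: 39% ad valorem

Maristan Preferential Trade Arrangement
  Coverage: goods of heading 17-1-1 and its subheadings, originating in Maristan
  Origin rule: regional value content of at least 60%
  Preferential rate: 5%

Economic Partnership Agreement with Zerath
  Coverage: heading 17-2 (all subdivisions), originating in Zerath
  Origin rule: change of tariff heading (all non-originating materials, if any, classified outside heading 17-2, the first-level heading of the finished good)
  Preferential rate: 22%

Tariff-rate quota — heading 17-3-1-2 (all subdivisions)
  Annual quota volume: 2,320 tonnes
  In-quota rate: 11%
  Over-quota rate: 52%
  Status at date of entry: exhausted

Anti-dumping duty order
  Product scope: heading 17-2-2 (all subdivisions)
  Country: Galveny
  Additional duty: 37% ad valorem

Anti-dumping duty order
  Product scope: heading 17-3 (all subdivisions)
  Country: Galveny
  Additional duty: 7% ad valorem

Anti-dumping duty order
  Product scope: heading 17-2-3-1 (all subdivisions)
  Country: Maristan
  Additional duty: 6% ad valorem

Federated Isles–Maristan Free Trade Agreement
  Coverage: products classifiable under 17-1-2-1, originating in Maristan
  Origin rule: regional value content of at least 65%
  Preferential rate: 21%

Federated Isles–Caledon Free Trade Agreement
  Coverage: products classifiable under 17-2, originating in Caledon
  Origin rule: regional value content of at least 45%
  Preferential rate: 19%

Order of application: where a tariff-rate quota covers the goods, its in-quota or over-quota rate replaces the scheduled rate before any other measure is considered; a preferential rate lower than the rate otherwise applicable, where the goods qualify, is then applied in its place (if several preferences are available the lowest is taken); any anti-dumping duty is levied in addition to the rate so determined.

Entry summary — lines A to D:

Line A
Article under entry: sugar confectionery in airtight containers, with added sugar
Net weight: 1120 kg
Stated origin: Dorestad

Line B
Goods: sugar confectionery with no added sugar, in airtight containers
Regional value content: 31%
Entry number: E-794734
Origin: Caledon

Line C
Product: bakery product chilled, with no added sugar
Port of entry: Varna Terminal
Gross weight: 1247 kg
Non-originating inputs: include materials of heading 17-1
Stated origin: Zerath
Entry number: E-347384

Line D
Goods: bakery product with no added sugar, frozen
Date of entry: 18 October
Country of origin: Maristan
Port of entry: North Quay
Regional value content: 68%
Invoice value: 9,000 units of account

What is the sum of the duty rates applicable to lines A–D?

73%

Line A: sugar confectionery → 17-2; in airtight containers → 17-2-2; with added sugar → 17-2-2-1. Scheduled 2%. No special measure applies. → 2%.
Line B: sugar confectionery → 17-2; in airtight containers → 17-2-2; with no added sugar → 17-2-2-2. Scheduled 20%. Caledon agreement on 17-2: RVC < 45%. → 20%.
Line C: bakery product → 17-1; chilled → 17-1-1; with no added sugar → 17-1-1-2. Scheduled 35%. Zerath agreement on 17-2: 17-1-1-2 not covered. → 35%.
Line D: bakery product → 17-1; frozen → 17-1-2; with no added sugar → 17-1-2-2. Scheduled 16%. Maristan agreement on 17-1-1: 17-1-2-2 not covered; Maristan agreement on 17-1-2-1: 17-1-2-2 not covered. → 16%.
Sum: 2% + 20% + 35% + 16% = 73%.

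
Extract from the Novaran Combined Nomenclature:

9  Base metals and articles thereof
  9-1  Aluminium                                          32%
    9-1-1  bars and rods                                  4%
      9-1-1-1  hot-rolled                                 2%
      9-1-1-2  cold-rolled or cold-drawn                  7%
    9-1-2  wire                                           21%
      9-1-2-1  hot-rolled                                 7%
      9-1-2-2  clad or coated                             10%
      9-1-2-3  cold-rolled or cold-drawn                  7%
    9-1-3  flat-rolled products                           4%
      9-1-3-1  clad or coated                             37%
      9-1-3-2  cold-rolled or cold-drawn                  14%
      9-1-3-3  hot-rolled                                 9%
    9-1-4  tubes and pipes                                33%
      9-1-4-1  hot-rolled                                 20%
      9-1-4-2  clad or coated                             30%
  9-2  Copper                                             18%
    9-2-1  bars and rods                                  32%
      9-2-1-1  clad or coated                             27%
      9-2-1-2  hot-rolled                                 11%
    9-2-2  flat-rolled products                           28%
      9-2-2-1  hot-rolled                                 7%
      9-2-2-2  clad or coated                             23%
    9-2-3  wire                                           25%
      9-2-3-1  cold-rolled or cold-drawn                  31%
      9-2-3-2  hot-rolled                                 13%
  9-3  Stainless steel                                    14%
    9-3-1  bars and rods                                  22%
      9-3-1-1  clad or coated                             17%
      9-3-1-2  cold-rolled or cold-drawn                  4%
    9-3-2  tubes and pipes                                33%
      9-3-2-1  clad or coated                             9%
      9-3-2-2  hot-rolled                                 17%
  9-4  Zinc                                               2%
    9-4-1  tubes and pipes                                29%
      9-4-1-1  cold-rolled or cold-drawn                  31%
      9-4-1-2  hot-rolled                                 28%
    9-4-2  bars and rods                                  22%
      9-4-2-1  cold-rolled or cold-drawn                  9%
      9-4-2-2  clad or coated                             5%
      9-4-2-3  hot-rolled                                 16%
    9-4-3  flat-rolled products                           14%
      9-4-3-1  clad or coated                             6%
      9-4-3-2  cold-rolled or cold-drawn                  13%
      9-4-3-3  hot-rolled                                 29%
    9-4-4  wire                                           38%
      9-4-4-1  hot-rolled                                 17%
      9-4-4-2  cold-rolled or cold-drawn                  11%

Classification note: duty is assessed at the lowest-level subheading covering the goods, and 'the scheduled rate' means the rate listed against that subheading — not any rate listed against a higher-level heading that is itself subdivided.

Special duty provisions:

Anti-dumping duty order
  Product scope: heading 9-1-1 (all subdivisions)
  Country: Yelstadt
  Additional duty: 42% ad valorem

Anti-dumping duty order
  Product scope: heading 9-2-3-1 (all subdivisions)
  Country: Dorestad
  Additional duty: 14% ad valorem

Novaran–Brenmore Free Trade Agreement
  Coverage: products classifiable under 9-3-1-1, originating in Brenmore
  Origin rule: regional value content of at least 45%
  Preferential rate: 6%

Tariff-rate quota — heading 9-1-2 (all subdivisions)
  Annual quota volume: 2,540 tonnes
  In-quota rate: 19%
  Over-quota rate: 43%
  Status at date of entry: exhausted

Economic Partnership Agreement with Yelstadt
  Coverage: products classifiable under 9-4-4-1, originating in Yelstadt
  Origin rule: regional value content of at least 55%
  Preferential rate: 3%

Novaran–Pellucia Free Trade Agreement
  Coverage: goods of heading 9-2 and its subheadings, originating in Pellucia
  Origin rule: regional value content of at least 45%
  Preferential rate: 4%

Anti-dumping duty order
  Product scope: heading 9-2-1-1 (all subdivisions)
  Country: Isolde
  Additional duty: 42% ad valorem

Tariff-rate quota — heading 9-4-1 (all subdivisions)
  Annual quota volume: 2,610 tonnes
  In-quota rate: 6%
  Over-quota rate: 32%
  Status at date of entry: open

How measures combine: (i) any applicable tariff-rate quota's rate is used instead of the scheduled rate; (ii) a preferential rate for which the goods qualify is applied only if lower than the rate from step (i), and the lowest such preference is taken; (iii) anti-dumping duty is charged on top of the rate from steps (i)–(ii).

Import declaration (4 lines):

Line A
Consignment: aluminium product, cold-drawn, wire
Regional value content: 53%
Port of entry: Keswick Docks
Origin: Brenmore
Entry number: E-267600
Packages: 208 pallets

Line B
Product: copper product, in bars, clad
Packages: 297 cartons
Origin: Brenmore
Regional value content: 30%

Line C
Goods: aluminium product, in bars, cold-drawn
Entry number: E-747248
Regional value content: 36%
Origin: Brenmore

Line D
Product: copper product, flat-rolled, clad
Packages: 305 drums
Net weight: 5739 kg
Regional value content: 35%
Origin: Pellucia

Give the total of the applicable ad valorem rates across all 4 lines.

100%

Line A: aluminium → 9-1; wire → 9-1-2; cold-drawn → 9-1-2-3. Scheduled 7%. quota on 9-1-2 exhausted → over-quota 43%; Brenmore agreement on 9-3-1-1: 9-1-2-3 not covered. → 43%.
Line B: copper → 9-2; in bars → 9-2-1; clad → 9-2-1-1. Scheduled 27%. Brenmore agreement on 9-3-1-1: 9-2-1-1 not covered. → 27%.
Line C: aluminium → 9-1; in bars → 9-1-1; cold-drawn → 9-1-1-2. Scheduled 7%. Brenmore agreement on 9-3-1-1: 9-1-1-2 not covered. → 7%.
Line D: copper → 9-2; flat-rolled → 9-2-2; clad → 9-2-2-2. Scheduled 23%. Pellucia agreement on 9-2: RVC < 45%. → 23%.
Sum: 43% + 27% + 7% + 23% = 100%.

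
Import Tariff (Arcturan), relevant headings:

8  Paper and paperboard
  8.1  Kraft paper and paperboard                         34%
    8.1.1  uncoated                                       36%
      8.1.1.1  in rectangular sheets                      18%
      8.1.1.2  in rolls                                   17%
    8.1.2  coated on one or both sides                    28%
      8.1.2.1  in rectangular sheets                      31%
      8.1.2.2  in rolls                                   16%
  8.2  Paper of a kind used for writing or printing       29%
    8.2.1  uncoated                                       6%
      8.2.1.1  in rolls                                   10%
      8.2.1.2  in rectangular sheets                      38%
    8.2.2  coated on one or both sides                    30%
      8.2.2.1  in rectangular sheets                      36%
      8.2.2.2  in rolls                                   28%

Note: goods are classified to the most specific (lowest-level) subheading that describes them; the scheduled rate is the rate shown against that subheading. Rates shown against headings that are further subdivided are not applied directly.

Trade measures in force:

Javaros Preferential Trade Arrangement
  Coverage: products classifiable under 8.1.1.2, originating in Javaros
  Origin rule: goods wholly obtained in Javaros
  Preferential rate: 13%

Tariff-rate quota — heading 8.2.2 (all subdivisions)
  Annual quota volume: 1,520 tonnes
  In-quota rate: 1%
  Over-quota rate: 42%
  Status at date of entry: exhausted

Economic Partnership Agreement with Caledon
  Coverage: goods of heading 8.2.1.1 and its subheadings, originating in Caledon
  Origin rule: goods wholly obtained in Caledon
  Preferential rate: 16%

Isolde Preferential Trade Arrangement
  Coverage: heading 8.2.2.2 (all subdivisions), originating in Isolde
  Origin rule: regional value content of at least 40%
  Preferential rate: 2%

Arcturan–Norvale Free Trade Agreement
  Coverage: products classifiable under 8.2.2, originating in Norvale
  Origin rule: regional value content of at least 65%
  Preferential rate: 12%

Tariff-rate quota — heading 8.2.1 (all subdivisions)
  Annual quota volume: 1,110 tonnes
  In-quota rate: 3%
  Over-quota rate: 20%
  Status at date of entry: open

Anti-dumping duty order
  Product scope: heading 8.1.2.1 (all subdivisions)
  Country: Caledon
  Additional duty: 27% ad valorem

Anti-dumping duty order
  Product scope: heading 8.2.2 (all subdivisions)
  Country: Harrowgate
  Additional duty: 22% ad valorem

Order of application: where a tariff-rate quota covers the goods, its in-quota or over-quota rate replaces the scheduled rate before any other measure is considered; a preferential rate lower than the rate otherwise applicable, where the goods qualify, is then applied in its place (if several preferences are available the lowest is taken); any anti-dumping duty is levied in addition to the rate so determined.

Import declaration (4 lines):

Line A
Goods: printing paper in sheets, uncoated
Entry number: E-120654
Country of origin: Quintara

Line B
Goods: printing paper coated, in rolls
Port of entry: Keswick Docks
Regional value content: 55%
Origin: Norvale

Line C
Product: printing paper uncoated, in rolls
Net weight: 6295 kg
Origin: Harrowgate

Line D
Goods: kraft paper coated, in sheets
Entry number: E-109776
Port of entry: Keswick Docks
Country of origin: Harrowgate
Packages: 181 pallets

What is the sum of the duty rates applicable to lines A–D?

79%

Line A: printing paper → 8.2; uncoated → 8.2.1; in sheets → 8.2.1.2. Scheduled 38%. quota on 8.2.1 open → in-quota 3%. → 3%.
Line B: printing paper → 8.2; coated → 8.2.2; in rolls → 8.2.2.2. Scheduled 28%. quota on 8.2.2 exhausted → over-quota 42%; Norvale agreement on 8.2.2: RVC < 65%. → 42%.
Line C: printing paper → 8.2; uncoated → 8.2.1; in rolls → 8.2.1.1. Scheduled 10%. quota on 8.2.1 open → in-quota 3%. → 3%.
Line D: kraft paper → 8.1; coated → 8.1.2; in sheets → 8.1.2.1. Scheduled 31%. No special measure applies. → 31%.
Sum: 3% + 42% + 3% + 31% = 79%.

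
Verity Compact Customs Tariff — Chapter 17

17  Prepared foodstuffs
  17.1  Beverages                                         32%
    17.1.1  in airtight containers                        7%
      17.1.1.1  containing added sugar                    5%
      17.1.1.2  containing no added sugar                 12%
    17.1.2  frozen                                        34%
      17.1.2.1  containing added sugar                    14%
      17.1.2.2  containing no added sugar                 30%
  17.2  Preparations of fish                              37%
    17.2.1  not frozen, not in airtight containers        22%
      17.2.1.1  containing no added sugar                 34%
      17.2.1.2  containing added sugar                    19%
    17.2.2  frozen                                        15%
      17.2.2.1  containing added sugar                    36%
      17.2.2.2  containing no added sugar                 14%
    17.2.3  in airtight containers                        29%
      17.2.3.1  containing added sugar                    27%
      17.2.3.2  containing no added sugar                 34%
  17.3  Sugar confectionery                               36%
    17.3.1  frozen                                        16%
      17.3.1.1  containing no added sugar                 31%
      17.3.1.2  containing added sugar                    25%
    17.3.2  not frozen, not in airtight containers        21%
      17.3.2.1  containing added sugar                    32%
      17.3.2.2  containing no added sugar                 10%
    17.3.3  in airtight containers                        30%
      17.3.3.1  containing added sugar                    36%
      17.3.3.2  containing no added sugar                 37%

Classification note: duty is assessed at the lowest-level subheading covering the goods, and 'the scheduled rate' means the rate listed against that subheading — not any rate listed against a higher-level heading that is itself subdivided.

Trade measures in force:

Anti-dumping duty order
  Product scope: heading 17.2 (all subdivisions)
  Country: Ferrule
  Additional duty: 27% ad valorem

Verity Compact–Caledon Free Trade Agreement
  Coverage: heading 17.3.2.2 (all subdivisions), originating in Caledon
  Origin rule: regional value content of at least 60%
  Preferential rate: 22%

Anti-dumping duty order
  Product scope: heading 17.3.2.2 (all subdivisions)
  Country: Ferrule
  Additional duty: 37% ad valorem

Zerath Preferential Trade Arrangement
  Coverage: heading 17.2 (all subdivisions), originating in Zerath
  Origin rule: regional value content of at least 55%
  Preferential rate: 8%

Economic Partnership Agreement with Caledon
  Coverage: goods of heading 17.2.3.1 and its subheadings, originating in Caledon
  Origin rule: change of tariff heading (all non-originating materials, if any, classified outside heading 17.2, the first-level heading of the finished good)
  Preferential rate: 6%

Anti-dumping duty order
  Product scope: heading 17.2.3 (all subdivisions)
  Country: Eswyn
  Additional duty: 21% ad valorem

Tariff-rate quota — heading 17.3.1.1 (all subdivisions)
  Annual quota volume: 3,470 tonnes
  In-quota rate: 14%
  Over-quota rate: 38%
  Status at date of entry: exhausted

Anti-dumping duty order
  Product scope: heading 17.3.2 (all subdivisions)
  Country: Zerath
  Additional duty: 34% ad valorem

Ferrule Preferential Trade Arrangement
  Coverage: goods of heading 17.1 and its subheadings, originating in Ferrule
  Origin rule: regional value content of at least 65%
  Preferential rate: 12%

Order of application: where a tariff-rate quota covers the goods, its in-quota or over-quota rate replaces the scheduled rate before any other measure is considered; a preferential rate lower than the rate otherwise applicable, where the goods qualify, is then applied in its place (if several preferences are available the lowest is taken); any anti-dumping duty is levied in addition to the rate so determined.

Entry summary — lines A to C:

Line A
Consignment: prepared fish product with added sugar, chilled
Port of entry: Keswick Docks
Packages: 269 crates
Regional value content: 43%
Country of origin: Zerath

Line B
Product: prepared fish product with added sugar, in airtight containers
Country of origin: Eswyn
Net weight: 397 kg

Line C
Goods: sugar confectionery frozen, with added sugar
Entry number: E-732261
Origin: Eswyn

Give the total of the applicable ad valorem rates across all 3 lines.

92%

Line A: prepared fish product → 17.2; chilled → 17.2.1; with added sugar → 17.2.1.2. Scheduled 19%. Zerath agreement on 17.2: RVC < 55%. → 19%.
Line B: prepared fish product → 17.2; in airtight containers → 17.2.3; with added sugar → 17.2.3.1. Scheduled 27%. anti-dumping (Eswyn, 17.2.3): +21%; total 27% + 21% = 48%. → 48%.
Line C: sugar confectionery → 17.3; frozen → 17.3.1; with added sugar → 17.3.1.2. Scheduled 25%. No special measure applies. → 25%.
Sum: 19% + 48% + 25% = 92%.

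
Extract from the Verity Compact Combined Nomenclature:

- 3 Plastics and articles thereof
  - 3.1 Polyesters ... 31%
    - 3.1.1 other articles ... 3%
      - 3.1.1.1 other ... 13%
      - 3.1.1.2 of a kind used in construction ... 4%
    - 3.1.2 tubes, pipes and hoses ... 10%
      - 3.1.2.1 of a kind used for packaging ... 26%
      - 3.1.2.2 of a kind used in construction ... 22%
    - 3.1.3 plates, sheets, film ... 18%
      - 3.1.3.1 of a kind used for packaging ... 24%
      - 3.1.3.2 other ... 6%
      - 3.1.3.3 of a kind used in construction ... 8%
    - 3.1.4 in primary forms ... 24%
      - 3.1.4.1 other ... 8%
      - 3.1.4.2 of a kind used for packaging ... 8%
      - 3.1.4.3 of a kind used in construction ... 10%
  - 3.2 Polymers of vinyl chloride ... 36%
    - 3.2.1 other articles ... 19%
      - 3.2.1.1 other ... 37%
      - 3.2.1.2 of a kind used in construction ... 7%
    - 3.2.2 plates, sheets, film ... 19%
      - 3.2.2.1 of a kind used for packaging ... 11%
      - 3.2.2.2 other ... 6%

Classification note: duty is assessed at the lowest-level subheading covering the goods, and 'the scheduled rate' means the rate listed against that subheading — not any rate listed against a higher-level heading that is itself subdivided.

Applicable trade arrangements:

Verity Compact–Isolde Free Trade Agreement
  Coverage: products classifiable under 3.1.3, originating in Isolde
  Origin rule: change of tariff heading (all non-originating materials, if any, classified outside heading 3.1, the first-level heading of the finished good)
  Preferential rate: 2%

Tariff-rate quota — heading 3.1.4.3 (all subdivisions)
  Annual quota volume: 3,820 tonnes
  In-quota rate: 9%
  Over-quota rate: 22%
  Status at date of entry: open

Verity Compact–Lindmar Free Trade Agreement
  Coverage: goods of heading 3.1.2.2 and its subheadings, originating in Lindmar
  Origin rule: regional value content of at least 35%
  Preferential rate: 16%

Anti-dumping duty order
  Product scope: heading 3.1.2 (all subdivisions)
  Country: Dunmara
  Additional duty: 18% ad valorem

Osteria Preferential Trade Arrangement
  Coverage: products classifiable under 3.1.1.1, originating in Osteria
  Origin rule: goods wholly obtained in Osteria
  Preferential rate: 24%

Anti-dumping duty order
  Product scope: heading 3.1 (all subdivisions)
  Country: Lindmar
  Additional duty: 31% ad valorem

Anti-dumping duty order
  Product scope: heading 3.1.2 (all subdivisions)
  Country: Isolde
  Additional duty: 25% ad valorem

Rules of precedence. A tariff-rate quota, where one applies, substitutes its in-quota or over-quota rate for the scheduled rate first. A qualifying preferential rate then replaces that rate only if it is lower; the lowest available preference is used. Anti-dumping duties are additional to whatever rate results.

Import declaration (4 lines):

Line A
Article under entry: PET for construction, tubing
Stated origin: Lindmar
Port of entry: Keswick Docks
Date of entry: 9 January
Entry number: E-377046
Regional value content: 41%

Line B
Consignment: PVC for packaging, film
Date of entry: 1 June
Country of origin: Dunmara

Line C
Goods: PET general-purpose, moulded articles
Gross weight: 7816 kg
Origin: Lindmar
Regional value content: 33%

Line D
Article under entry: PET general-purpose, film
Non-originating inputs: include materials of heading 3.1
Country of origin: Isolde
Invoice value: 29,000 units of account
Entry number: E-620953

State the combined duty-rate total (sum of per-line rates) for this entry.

108%

Line A: PET → 3.1; tubing → 3.1.2; for construction → 3.1.2.2. Scheduled 22%. Lindmar agreement on 3.1.2.2: RVC ≥ 35% → 16% available; preferential 16%; anti-dumping (Lindmar, 3.1): +31%; total 16% + 31% = 47%. → 47%.
Line B: PVC → 3.2; film → 3.2.2; for packaging → 3.2.2.1. Scheduled 11%. No special measure applies. → 11%.
Line C: PET → 3.1; moulded articles → 3.1.1; general-purpose → 3.1.1.1. Scheduled 13%. Lindmar agreement on 3.1.2.2: 3.1.1.1 not covered; anti-dumping (Lindmar, 3.1): +31%; total 13% + 31% = 44%. → 44%.
Line D: PET → 3.1; film → 3.1.3; general-purpose → 3.1.3.2. Scheduled 6%. Isolde agreement on 3.1.3: CTH not met. → 6%.
Sum: 47% + 11% + 44% + 6% = 108%.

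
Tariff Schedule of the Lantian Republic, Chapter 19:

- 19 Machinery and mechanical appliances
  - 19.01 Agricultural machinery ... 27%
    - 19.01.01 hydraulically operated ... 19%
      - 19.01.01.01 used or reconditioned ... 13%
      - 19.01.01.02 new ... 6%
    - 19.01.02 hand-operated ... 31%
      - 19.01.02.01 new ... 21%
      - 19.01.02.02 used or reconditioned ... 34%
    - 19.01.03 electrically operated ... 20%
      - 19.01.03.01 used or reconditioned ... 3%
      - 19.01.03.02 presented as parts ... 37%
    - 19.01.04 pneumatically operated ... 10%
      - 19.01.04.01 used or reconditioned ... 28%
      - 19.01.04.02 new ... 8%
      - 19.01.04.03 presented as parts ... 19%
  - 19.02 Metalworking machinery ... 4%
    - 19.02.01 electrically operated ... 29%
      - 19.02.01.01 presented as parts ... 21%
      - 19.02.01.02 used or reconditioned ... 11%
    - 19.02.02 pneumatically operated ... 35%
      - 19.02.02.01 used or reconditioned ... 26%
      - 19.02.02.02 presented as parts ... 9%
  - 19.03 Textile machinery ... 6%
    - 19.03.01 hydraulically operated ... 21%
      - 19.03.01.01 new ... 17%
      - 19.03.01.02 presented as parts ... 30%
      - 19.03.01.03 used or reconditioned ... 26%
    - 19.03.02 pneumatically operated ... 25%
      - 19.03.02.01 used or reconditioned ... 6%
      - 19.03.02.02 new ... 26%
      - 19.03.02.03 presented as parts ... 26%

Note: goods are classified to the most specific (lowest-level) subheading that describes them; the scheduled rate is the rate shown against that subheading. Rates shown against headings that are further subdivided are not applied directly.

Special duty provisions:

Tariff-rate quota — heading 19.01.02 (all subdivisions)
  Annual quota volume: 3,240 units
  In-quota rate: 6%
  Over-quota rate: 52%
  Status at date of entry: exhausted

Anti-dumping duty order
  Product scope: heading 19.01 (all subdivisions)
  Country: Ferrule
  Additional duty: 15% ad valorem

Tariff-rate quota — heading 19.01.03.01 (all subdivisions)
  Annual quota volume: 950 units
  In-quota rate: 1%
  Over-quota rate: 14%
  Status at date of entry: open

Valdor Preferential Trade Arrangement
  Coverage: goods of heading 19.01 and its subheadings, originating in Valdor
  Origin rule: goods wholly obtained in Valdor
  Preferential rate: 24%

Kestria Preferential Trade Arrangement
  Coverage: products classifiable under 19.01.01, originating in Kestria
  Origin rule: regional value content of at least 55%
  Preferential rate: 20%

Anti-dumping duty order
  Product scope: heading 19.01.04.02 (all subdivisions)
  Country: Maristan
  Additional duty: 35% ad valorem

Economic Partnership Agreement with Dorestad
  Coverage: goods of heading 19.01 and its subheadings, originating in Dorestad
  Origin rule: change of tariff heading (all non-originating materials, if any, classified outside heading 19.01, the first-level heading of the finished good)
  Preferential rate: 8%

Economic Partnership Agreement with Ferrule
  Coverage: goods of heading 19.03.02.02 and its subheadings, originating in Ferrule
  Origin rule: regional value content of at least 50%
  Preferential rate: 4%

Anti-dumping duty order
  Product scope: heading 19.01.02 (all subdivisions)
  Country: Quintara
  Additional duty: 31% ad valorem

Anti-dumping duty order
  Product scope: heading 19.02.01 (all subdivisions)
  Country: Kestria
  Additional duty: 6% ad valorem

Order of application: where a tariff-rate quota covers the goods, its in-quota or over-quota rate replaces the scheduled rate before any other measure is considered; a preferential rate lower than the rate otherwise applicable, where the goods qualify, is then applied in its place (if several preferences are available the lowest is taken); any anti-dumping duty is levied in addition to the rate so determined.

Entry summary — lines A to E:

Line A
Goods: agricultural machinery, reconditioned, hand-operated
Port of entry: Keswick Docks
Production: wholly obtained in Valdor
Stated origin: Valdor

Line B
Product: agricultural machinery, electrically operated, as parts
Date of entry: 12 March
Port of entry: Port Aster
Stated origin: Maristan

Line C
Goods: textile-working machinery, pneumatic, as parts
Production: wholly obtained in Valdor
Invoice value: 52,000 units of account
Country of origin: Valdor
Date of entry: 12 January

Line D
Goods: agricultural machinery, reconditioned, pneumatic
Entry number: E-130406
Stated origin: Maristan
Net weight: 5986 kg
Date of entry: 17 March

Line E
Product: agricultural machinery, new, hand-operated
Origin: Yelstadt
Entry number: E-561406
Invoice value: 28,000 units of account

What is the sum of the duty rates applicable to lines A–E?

167%

Line A: agricultural → 19.01; hand-operated → 19.01.02; reconditioned → 19.01.02.02. Scheduled 34%. quota on 19.01.02 exhausted → over-quota 52%; Valdor agreement on 19.01: wholly obtained → 24% available; preferential 24%. → 24%.
Line B: agricultural → 19.01; electrically operated → 19.01.03; as parts → 19.01.03.02. Scheduled 37%. No special measure applies. → 37%.
Line C: textile-working → 19.03; pneumatic → 19.03.02; as parts → 19.03.02.03. Scheduled 26%. Valdor agreement on 19.01: 19.03.02.03 not covered. → 26%.
Line D: agricultural → 19.01; pneumatic → 19.01.04; reconditioned → 19.01.04.01. Scheduled 28%. No special measure applies. → 28%.
Line E: agricultural → 19.01; hand-operated → 19.01.02; new → 19.01.02.01. Scheduled 21%. quota on 19.01.02 exhausted → over-quota 52%. → 52%.
Sum: 24% + 37% + 26% + 28% + 52% = 167%.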